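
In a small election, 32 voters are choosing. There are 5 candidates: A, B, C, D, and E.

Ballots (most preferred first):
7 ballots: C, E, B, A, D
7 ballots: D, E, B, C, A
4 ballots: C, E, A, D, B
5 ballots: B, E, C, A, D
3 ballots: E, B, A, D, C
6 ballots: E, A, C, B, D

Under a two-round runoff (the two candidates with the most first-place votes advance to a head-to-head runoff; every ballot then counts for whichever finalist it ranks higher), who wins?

Round 1 first-place votes: A 0, B 5, C 11, D 7, E 9. C and E advance.
Runoff: C is ranked above E on 11 ballots, E above C on 21.

E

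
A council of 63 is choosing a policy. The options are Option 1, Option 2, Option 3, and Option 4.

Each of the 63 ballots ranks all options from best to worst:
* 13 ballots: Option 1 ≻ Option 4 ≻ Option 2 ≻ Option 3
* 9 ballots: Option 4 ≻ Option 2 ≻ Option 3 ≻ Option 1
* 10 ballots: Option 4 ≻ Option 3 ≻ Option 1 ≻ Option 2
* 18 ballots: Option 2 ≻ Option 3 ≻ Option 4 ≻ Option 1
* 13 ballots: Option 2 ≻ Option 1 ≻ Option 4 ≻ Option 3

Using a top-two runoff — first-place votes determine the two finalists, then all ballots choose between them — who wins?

Option 4

Round 1 first-place votes: Option 1 13, Option 2 31, Option 3 0, Option 4 19. Option 2 and Option 4 advance.
Runoff: Option 2 is ranked above Option 4 on 31 ballots, Option 4 above Option 2 on 32.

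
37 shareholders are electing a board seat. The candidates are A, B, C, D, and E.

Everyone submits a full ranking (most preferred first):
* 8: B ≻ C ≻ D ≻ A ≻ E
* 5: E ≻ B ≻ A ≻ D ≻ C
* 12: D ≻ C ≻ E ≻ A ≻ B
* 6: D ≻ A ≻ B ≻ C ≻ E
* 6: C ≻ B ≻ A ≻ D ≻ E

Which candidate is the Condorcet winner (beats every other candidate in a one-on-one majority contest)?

B

B vs A: 19–18
B vs C: 19–18
B vs D: 19–18
B vs E: 20–17
B beats every other candidate.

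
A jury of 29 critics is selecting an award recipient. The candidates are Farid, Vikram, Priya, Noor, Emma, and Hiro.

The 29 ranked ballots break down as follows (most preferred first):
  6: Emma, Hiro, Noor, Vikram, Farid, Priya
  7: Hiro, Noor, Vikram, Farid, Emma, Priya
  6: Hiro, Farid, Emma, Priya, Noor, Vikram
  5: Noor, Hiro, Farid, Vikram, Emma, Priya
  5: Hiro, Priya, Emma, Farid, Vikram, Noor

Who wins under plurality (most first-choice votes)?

Hiro

First-place votes: Farid 0, Vikram 0, Priya 0, Noor 5, Emma 6, Hiro 18.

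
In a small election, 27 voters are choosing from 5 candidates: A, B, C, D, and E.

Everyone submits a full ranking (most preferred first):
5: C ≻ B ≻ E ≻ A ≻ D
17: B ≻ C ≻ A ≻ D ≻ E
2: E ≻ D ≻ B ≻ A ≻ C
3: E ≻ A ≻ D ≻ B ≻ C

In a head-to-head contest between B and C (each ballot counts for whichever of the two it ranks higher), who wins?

B

B is ranked above C on 22 ballots; C above B on 5.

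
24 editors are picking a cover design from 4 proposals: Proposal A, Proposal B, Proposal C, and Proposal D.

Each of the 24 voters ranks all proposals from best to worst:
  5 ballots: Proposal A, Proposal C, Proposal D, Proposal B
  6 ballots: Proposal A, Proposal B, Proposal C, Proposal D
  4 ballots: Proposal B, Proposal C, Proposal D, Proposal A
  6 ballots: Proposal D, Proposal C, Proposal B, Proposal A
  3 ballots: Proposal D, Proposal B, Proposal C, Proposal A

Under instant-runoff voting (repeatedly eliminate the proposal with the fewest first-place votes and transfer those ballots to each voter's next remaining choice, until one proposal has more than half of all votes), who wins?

Proposal D

Round 1: Proposal A 11, Proposal B 4, Proposal C 0, Proposal D 9. Proposal C eliminated.
Round 2: Proposal A 11, Proposal B 4, Proposal D 9. Proposal B eliminated.
Round 3: Proposal A 11, Proposal D 13. Proposal D has a majority (≥13).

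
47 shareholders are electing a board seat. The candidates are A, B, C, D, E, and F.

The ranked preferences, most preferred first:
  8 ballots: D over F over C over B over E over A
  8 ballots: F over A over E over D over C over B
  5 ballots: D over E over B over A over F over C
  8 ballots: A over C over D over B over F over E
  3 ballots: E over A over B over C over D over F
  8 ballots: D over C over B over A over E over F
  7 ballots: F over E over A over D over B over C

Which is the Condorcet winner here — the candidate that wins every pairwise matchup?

A vs B: 26–21
A vs C: 31–16
A vs D: 26–21
A vs E: 24–23
A vs F: 24–23
A beats every other candidate.

A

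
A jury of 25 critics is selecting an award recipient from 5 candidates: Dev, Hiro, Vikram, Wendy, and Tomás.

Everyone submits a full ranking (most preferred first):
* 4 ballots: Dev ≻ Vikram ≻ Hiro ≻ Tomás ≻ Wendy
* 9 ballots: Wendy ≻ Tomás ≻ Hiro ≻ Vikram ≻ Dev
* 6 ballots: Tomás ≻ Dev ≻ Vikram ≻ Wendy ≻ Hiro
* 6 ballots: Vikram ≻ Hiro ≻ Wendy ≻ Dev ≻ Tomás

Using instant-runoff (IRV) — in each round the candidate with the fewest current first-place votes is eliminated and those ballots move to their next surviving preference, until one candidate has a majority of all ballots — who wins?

Round 1: Dev 4, Hiro 0, Vikram 6, Wendy 9, Tomás 6. Hiro eliminated.
Round 2: Dev 4, Vikram 6, Wendy 9, Tomás 6. Dev eliminated.
Round 3: Vikram 10, Wendy 9, Tomás 6. Tomás eliminated.
Round 4: Vikram 16, Wendy 9. Vikram has a majority (≥13).

Vikram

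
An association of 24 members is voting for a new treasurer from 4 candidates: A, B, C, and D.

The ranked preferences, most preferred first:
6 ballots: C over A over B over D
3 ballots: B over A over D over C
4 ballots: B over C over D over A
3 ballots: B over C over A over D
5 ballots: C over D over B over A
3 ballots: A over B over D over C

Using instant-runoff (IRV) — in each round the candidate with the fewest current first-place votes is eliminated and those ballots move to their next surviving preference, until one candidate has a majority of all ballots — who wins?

Round 1: A 3, B 10, C 11, D 0. D eliminated.
Round 2: A 3, B 10, C 11. A eliminated.
Round 3: B 13, C 11. B has a majority (≥13).

B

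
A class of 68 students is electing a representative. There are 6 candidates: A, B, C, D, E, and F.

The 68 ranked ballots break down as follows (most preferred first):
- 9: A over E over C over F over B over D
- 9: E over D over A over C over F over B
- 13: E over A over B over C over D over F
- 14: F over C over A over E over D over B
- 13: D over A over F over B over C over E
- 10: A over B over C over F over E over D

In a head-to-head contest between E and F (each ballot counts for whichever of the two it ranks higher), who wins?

F

E is ranked above F on 31 ballots; F above E on 37.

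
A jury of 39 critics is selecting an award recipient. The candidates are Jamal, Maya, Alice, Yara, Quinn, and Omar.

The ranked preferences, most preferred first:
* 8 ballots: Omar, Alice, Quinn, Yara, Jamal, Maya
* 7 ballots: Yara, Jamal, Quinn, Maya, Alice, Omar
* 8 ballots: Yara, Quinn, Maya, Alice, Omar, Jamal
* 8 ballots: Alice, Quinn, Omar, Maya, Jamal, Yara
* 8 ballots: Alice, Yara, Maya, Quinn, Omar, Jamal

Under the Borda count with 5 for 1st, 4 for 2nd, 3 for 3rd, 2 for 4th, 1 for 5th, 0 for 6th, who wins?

Alice

Jamal: 8×1 + 7×4 + 8×0 + 8×1 + 8×0 = 44
Maya: 8×0 + 7×2 + 8×3 + 8×2 + 8×3 = 78
Alice: 8×4 + 7×1 + 8×2 + 8×5 + 8×5 = 135
Yara: 8×2 + 7×5 + 8×5 + 8×0 + 8×4 = 123
Quinn: 8×3 + 7×3 + 8×4 + 8×4 + 8×2 = 125
Omar: 8×5 + 7×0 + 8×1 + 8×3 + 8×1 = 80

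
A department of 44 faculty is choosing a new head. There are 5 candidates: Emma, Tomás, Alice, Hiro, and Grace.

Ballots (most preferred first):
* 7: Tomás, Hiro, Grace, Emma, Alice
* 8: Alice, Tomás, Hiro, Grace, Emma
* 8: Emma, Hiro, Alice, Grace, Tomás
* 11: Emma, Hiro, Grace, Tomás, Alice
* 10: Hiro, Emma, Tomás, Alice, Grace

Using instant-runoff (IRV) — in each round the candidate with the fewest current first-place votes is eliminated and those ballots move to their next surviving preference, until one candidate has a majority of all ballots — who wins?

Hiro

Round 1: Emma 19, Tomás 7, Alice 8, Hiro 10, Grace 0. Grace eliminated.
Round 2: Emma 19, Tomás 7, Alice 8, Hiro 10. Tomás eliminated.
Round 3: Emma 19, Alice 8, Hiro 17. Alice eliminated.
Round 4: Emma 19, Hiro 25. Hiro has a majority (≥23).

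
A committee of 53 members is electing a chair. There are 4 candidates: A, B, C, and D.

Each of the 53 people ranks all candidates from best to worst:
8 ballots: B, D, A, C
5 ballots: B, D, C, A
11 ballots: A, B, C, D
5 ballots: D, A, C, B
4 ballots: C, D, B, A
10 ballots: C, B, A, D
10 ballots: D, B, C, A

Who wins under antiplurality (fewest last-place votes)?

Last-place votes: A 19, B 5, C 8, D 21.

B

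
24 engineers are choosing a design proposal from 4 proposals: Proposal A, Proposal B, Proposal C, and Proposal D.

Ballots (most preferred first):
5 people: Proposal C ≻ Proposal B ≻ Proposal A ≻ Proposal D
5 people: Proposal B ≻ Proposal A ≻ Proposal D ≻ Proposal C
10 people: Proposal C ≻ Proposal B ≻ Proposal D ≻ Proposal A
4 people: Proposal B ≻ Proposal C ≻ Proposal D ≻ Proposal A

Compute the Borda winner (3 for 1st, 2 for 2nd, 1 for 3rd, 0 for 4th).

Proposal A: 5×1 + 5×2 + 10×0 + 4×0 = 15
Proposal B: 5×2 + 5×3 + 10×2 + 4×3 = 57
Proposal C: 5×3 + 5×0 + 10×3 + 4×2 = 53
Proposal D: 5×0 + 5×1 + 10×1 + 4×1 = 19

Proposal B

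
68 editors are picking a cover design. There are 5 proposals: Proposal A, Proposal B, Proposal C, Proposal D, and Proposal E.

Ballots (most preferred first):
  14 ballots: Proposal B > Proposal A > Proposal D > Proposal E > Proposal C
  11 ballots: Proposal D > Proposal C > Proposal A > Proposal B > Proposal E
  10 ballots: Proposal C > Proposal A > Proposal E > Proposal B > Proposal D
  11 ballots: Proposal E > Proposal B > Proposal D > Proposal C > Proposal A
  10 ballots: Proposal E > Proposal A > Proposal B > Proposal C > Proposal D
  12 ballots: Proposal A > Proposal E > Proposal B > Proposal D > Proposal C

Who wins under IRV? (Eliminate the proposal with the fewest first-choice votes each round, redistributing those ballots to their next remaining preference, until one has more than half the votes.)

Round 1: Proposal A 12, Proposal B 14, Proposal C 10, Proposal D 11, Proposal E 21. Proposal C eliminated.
Round 2: Proposal A 22, Proposal B 14, Proposal D 11, Proposal E 21. Proposal D eliminated.
Round 3: Proposal A 33, Proposal B 14, Proposal E 21. Proposal B eliminated.
Round 4: Proposal A 47, Proposal E 21. Proposal A has a majority (≥35).

Proposal A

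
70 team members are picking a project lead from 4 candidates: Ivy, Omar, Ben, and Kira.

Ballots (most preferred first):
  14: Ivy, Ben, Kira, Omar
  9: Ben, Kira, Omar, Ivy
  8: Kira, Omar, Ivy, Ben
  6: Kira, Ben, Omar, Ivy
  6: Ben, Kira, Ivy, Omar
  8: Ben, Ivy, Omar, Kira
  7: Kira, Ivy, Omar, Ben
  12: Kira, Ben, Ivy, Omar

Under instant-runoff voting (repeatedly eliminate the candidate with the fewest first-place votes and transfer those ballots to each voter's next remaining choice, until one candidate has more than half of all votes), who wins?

Ben

Round 1: Ivy 14, Omar 0, Ben 23, Kira 33. Omar eliminated.
Round 2: Ivy 14, Ben 23, Kira 33. Ivy eliminated.
Round 3: Ben 37, Kira 33. Ben has a majority (≥36).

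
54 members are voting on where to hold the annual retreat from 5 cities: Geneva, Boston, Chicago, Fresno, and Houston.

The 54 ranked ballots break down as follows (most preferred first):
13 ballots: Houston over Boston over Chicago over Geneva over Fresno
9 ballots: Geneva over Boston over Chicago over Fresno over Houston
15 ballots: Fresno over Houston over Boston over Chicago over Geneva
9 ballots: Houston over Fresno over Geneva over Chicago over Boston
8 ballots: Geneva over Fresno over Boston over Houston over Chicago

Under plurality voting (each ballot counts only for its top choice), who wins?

Houston

First-place votes: Geneva 17, Boston 0, Chicago 0, Fresno 15, Houston 22.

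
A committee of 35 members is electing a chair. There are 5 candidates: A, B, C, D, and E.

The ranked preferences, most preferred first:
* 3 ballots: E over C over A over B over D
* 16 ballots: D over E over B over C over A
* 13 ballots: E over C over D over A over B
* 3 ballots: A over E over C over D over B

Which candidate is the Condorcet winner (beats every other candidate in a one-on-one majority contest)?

E

E vs A: 32–3
E vs B: 35–0
E vs C: 35–0
E vs D: 19–16
E beats every other candidate.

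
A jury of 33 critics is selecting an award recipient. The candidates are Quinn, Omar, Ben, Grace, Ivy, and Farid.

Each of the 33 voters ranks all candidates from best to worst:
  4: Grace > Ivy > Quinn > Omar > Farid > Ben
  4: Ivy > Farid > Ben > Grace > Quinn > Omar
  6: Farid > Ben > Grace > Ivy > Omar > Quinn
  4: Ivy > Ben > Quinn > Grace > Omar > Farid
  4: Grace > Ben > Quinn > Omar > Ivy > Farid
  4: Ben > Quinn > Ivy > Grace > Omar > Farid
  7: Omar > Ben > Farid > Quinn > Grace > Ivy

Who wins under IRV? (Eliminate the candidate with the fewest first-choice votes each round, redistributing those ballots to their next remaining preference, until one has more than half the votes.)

Round 1: Quinn 0, Omar 7, Ben 4, Grace 8, Ivy 8, Farid 6. Quinn eliminated.
Round 2: Omar 7, Ben 4, Grace 8, Ivy 8, Farid 6. Ben eliminated.
Round 3: Omar 7, Grace 8, Ivy 12, Farid 6. Farid eliminated.
Round 4: Omar 7, Grace 14, Ivy 12. Omar eliminated.
Round 5: Grace 21, Ivy 12. Grace has a majority (≥17).

Grace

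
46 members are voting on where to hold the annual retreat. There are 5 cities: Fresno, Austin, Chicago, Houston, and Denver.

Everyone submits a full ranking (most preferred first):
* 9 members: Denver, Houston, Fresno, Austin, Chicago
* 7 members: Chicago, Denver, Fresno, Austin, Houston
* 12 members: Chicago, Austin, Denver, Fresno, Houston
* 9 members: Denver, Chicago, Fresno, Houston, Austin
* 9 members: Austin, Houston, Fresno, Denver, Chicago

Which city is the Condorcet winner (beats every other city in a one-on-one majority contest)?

Denver vs Fresno: 37–9
Denver vs Austin: 25–21
Denver vs Chicago: 27–19
Denver vs Houston: 37–9
Denver beats every other city.

Denver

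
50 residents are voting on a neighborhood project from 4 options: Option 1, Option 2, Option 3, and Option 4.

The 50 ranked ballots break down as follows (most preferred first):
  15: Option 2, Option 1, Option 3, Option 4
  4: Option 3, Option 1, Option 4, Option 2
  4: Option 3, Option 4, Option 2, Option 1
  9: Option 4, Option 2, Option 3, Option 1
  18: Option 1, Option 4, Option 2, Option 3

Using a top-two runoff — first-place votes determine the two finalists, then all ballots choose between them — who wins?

Round 1 first-place votes: Option 1 18, Option 2 15, Option 3 8, Option 4 9. Option 1 and Option 2 advance.
Runoff: Option 1 is ranked above Option 2 on 22 ballots, Option 2 above Option 1 on 28.

Option 2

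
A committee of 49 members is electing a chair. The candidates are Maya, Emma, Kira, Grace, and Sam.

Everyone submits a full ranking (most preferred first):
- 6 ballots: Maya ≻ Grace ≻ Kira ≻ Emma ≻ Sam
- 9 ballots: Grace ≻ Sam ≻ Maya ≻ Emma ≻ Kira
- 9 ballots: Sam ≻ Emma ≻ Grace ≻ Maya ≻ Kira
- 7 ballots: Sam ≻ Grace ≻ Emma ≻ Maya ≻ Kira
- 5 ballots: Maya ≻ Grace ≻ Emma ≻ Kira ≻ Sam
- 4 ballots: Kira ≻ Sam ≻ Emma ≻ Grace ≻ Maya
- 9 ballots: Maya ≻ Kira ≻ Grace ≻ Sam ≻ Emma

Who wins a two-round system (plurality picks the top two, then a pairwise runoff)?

Round 1 first-place votes: Maya 20, Emma 0, Kira 4, Grace 9, Sam 16. Maya and Sam advance.
Runoff: Maya is ranked above Sam on 20 ballots, Sam above Maya on 29.

Sam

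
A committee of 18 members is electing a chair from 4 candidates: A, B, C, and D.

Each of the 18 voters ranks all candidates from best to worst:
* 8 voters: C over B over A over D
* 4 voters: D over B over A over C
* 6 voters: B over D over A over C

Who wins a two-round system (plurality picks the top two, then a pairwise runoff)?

Round 1 first-place votes: A 0, B 6, C 8, D 4. C and B advance.
Runoff: C is ranked above B on 8 ballots, B above C on 10.

B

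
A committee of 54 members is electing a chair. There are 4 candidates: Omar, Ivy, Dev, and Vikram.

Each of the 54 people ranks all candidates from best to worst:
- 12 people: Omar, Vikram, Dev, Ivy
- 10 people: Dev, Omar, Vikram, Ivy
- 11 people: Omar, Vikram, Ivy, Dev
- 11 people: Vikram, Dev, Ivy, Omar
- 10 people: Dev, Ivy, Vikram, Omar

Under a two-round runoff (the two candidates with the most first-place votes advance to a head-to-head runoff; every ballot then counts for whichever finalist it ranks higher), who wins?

Dev

Round 1 first-place votes: Omar 23, Ivy 0, Dev 20, Vikram 11. Omar and Dev advance.
Runoff: Omar is ranked above Dev on 23 ballots, Dev above Omar on 31.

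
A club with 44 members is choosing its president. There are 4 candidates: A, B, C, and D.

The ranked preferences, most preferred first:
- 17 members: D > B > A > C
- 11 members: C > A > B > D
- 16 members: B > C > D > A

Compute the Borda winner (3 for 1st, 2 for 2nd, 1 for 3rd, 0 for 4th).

A: 17×1 + 11×2 + 16×0 = 39
B: 17×2 + 11×1 + 16×3 = 93
C: 17×0 + 11×3 + 16×2 = 65
D: 17×3 + 11×0 + 16×1 = 67

B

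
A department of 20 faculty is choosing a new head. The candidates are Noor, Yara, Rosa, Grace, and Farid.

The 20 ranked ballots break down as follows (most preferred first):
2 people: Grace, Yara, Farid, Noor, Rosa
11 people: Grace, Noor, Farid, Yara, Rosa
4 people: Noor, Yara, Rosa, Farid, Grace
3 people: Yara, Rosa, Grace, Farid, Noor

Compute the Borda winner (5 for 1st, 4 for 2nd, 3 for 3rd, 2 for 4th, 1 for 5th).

Grace

Noor: 2×2 + 11×4 + 4×5 + 3×1 = 71
Yara: 2×4 + 11×2 + 4×4 + 3×5 = 61
Rosa: 2×1 + 11×1 + 4×3 + 3×4 = 37
Grace: 2×5 + 11×5 + 4×1 + 3×3 = 78
Farid: 2×3 + 11×3 + 4×2 + 3×2 = 53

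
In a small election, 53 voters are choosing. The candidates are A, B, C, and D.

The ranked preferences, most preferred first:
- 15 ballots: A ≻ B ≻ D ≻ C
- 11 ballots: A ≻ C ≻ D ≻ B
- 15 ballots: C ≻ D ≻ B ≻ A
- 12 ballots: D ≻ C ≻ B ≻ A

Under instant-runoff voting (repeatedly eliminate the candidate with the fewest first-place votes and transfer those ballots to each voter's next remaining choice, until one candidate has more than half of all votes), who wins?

Round 1: A 26, B 0, C 15, D 12. B eliminated.
Round 2: A 26, C 15, D 12. D eliminated.
Round 3: A 26, C 27. C has a majority (≥27).

C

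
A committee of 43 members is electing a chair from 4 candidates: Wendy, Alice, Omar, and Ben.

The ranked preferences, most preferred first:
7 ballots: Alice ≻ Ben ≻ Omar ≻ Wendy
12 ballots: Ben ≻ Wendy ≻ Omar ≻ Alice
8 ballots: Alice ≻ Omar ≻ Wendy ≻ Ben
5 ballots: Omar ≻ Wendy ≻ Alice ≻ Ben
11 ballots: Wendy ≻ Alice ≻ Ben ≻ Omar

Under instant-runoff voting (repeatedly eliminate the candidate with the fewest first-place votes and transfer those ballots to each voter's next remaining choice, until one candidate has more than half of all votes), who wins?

Wendy

Round 1: Wendy 11, Alice 15, Omar 5, Ben 12. Omar eliminated.
Round 2: Wendy 16, Alice 15, Ben 12. Ben eliminated.
Round 3: Wendy 28, Alice 15. Wendy has a majority (≥22).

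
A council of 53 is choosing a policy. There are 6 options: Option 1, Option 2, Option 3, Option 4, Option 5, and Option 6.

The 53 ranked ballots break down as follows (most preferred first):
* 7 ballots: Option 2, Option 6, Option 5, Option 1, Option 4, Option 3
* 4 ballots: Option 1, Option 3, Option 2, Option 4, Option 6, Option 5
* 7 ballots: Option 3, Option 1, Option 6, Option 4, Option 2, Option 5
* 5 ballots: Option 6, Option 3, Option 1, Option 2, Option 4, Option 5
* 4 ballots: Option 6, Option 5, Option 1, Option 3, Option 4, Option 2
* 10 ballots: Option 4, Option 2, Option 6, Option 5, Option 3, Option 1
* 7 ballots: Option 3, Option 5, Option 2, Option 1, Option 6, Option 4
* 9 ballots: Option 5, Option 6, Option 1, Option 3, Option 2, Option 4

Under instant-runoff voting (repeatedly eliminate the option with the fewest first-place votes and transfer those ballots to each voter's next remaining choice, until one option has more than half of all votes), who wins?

Option 6

Round 1: Option 1 4, Option 2 7, Option 3 14, Option 4 10, Option 5 9, Option 6 9. Option 1 eliminated.
Round 2: Option 2 7, Option 3 18, Option 4 10, Option 5 9, Option 6 9. Option 2 eliminated.
Round 3: Option 3 18, Option 4 10, Option 5 9, Option 6 16. Option 5 eliminated.
Round 4: Option 3 18, Option 4 10, Option 6 25. Option 4 eliminated.
Round 5: Option 3 18, Option 6 35. Option 6 has a majority (≥27).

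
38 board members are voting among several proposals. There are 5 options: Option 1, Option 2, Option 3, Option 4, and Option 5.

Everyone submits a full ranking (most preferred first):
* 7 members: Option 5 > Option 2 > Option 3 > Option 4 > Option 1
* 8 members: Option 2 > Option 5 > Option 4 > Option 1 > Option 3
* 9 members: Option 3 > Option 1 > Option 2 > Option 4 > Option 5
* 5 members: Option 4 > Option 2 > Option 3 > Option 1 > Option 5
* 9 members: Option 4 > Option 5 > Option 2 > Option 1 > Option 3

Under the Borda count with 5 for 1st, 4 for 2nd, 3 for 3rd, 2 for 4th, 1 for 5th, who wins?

Option 1: 7×1 + 8×2 + 9×4 + 5×2 + 9×2 = 87
Option 2: 7×4 + 8×5 + 9×3 + 5×4 + 9×3 = 142
Option 3: 7×3 + 8×1 + 9×5 + 5×3 + 9×1 = 98
Option 4: 7×2 + 8×3 + 9×2 + 5×5 + 9×5 = 126
Option 5: 7×5 + 8×4 + 9×1 + 5×1 + 9×4 = 117

Option 2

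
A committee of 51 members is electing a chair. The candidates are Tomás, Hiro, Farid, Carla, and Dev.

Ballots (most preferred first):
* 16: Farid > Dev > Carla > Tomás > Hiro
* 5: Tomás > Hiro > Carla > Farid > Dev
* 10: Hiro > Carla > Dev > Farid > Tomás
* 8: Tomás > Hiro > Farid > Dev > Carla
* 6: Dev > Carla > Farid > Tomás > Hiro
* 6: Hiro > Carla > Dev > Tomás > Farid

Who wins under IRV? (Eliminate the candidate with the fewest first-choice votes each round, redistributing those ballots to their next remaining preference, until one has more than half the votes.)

Round 1: Tomás 13, Hiro 16, Farid 16, Carla 0, Dev 6. Carla eliminated.
Round 2: Tomás 13, Hiro 16, Farid 16, Dev 6. Dev eliminated.
Round 3: Tomás 13, Hiro 16, Farid 22. Tomás eliminated.
Round 4: Hiro 29, Farid 22. Hiro has a majority (≥26).

Hiro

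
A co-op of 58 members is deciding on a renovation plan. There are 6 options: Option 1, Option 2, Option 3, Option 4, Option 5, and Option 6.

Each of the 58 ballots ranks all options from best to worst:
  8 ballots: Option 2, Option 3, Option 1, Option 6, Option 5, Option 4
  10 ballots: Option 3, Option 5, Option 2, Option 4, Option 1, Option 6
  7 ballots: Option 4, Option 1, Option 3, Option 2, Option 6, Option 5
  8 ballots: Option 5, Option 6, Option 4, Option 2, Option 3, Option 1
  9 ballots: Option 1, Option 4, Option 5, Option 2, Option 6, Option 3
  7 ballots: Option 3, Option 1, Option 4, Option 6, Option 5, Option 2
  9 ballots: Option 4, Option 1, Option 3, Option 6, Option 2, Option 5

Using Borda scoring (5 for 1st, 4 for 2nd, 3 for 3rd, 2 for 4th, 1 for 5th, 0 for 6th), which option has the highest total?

Option 4

Option 1: 8×3 + 10×1 + 7×4 + 8×0 + 9×5 + 7×4 + 9×4 = 171
Option 2: 8×5 + 10×3 + 7×2 + 8×2 + 9×2 + 7×0 + 9×1 = 127
Option 3: 8×4 + 10×5 + 7×3 + 8×1 + 9×0 + 7×5 + 9×3 = 173
Option 4: 8×0 + 10×2 + 7×5 + 8×3 + 9×4 + 7×3 + 9×5 = 181
Option 5: 8×1 + 10×4 + 7×0 + 8×5 + 9×3 + 7×1 + 9×0 = 122
Option 6: 8×2 + 10×0 + 7×1 + 8×4 + 9×1 + 7×2 + 9×2 = 96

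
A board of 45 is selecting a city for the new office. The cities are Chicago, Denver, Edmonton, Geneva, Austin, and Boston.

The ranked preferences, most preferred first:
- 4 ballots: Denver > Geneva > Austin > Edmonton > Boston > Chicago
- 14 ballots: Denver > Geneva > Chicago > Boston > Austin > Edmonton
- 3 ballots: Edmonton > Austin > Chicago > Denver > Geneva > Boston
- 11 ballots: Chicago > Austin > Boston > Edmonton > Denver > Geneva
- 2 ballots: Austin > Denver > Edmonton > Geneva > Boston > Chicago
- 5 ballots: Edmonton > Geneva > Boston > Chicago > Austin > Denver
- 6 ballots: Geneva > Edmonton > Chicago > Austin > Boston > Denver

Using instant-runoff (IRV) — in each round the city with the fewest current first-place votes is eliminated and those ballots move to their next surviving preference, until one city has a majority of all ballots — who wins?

Round 1: Chicago 11, Denver 18, Edmonton 8, Geneva 6, Austin 2, Boston 0. Boston eliminated.
Round 2: Chicago 11, Denver 18, Edmonton 8, Geneva 6, Austin 2. Austin eliminated.
Round 3: Chicago 11, Denver 20, Edmonton 8, Geneva 6. Geneva eliminated.
Round 4: Chicago 11, Denver 20, Edmonton 14. Chicago eliminated.
Round 5: Denver 20, Edmonton 25. Edmonton has a majority (≥23).

Edmonton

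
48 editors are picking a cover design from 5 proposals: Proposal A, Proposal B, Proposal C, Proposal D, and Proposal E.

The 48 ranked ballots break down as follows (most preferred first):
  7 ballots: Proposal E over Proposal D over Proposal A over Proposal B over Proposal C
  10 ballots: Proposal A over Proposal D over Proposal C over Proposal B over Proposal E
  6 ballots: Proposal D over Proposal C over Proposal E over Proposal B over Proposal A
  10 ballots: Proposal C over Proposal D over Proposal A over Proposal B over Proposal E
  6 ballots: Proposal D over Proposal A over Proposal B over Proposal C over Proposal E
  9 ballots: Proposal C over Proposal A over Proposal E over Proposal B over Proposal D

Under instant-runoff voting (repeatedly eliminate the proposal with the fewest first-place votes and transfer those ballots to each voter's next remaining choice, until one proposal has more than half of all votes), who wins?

Round 1: Proposal A 10, Proposal B 0, Proposal C 19, Proposal D 12, Proposal E 7. Proposal B eliminated.
Round 2: Proposal A 10, Proposal C 19, Proposal D 12, Proposal E 7. Proposal E eliminated.
Round 3: Proposal A 10, Proposal C 19, Proposal D 19. Proposal A eliminated.
Round 4: Proposal C 19, Proposal D 29. Proposal D has a majority (≥25).

Proposal D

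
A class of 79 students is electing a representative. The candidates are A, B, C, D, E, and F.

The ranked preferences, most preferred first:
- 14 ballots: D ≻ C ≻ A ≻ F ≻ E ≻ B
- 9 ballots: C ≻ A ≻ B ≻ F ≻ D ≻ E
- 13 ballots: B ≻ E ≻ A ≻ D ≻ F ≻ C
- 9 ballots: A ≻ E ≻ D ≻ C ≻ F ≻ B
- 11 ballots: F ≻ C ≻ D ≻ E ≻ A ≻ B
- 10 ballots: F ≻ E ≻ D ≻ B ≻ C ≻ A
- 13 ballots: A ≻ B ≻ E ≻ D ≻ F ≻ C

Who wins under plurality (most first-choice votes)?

First-place votes: A 22, B 13, C 9, D 14, E 0, F 21.

A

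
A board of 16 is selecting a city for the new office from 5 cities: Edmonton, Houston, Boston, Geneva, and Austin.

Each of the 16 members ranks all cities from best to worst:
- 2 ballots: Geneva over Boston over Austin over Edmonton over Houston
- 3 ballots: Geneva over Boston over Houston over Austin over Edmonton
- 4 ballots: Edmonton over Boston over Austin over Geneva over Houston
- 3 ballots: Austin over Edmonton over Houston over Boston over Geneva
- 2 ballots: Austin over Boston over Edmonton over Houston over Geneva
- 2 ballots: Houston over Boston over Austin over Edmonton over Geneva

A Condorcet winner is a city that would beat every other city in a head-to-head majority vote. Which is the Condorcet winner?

Boston vs Edmonton: 9–7
Boston vs Houston: 11–5
Boston vs Geneva: 11–5
Boston vs Austin: 11–5
Boston beats every other city.

Boston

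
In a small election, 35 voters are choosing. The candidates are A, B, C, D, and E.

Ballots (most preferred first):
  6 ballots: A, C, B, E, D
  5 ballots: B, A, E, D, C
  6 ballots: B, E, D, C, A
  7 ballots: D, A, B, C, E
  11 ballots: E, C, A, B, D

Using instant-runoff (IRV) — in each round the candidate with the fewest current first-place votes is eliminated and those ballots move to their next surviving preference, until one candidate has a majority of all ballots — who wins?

B

Round 1: A 6, B 11, C 0, D 7, E 11. C eliminated.
Round 2: A 6, B 11, D 7, E 11. A eliminated.
Round 3: B 17, D 7, E 11. D eliminated.
Round 4: B 24, E 11. B has a majority (≥18).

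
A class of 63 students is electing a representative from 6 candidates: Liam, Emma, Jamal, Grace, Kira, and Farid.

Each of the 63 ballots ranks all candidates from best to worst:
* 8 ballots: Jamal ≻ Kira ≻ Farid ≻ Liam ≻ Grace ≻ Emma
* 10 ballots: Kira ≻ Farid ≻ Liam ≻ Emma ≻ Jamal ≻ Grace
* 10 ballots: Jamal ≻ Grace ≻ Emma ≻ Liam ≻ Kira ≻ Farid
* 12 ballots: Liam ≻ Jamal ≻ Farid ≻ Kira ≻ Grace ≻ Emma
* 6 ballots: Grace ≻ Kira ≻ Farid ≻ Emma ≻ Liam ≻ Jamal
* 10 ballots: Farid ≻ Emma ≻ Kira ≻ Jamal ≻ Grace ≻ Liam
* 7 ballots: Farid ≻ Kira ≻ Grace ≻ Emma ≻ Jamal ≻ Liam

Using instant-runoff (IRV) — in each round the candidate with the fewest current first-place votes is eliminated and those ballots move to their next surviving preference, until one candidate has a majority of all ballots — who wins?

Farid

Round 1: Liam 12, Emma 0, Jamal 18, Grace 6, Kira 10, Farid 17. Emma eliminated.
Round 2: Liam 12, Jamal 18, Grace 6, Kira 10, Farid 17. Grace eliminated.
Round 3: Liam 12, Jamal 18, Kira 16, Farid 17. Liam eliminated.
Round 4: Jamal 30, Kira 16, Farid 17. Kira eliminated.
Round 5: Jamal 30, Farid 33. Farid has a majority (≥32).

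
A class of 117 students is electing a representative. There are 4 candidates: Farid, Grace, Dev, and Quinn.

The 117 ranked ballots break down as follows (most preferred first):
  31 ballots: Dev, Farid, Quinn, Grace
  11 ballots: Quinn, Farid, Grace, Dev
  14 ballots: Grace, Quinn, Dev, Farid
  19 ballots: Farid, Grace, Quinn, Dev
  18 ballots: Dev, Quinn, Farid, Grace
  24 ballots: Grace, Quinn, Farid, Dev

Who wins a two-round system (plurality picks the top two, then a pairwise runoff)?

Grace

Round 1 first-place votes: Farid 19, Grace 38, Dev 49, Quinn 11. Dev and Grace advance.
Runoff: Dev is ranked above Grace on 49 ballots, Grace above Dev on 68.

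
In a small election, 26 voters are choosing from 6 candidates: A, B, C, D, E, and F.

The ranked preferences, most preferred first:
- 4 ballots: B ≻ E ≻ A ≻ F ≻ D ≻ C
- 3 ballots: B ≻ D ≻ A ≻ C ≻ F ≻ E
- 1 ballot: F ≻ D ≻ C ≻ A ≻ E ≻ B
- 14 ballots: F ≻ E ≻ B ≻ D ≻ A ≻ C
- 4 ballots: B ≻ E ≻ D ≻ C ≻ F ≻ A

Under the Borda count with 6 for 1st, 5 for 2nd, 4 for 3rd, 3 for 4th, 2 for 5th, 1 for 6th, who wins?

A: 4×4 + 3×4 + 1×3 + 14×2 + 4×1 = 63
B: 4×6 + 3×6 + 1×1 + 14×4 + 4×6 = 123
C: 4×1 + 3×3 + 1×4 + 14×1 + 4×3 = 43
D: 4×2 + 3×5 + 1×5 + 14×3 + 4×4 = 86
E: 4×5 + 3×1 + 1×2 + 14×5 + 4×5 = 115
F: 4×3 + 3×2 + 1×6 + 14×6 + 4×2 = 116

B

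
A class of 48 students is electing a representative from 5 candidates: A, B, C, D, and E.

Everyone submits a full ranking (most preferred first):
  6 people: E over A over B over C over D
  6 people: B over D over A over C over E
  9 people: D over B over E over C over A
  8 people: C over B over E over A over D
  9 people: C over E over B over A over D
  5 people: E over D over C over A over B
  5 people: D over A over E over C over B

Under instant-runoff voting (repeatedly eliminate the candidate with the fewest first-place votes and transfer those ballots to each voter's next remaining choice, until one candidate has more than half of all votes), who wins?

D

Round 1: A 0, B 6, C 17, D 14, E 11. A eliminated.
Round 2: B 6, C 17, D 14, E 11. B eliminated.
Round 3: C 17, D 20, E 11. E eliminated.
Round 4: C 23, D 25. D has a majority (≥25).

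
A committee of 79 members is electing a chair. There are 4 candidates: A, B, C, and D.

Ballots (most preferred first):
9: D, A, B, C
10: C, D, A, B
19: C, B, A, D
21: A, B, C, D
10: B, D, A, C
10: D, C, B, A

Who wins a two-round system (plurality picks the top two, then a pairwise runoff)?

A

Round 1 first-place votes: A 21, B 10, C 29, D 19. C and A advance.
Runoff: C is ranked above A on 39 ballots, A above C on 40.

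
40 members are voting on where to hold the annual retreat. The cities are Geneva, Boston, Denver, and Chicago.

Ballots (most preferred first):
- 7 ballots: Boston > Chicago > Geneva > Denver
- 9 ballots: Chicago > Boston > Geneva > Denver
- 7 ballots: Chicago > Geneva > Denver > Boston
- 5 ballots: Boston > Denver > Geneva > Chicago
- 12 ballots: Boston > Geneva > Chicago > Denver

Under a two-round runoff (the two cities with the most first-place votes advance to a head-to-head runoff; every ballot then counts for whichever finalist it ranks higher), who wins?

Boston

Round 1 first-place votes: Geneva 0, Boston 24, Denver 0, Chicago 16. Boston and Chicago advance.
Runoff: Boston is ranked above Chicago on 24 ballots, Chicago above Boston on 16.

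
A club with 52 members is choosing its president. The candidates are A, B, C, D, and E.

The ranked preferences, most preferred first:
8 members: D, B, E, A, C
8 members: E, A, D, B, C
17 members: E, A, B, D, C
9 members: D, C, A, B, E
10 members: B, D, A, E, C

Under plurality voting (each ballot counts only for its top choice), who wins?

E

First-place votes: A 0, B 10, C 0, D 17, E 25.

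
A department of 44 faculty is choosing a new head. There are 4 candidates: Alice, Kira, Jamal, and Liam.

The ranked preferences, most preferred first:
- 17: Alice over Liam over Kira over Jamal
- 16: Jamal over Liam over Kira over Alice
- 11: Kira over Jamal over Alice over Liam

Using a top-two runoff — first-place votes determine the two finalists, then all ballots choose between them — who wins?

Round 1 first-place votes: Alice 17, Kira 11, Jamal 16, Liam 0. Alice and Jamal advance.
Runoff: Alice is ranked above Jamal on 17 ballots, Jamal above Alice on 27.

Jamal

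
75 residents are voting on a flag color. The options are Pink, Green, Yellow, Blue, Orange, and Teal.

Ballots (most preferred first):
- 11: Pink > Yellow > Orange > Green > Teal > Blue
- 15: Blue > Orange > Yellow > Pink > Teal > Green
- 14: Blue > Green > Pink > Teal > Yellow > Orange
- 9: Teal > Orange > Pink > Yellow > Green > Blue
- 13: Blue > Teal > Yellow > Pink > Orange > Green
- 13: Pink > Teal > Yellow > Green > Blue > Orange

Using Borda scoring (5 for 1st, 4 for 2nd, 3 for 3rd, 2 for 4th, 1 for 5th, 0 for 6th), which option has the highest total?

Pink

Pink: 11×5 + 15×2 + 14×3 + 9×3 + 13×2 + 13×5 = 245
Green: 11×2 + 15×0 + 14×4 + 9×1 + 13×0 + 13×2 = 113
Yellow: 11×4 + 15×3 + 14×1 + 9×2 + 13×3 + 13×3 = 199
Blue: 11×0 + 15×5 + 14×5 + 9×0 + 13×5 + 13×1 = 223
Orange: 11×3 + 15×4 + 14×0 + 9×4 + 13×1 + 13×0 = 142
Teal: 11×1 + 15×1 + 14×2 + 9×5 + 13×4 + 13×4 = 203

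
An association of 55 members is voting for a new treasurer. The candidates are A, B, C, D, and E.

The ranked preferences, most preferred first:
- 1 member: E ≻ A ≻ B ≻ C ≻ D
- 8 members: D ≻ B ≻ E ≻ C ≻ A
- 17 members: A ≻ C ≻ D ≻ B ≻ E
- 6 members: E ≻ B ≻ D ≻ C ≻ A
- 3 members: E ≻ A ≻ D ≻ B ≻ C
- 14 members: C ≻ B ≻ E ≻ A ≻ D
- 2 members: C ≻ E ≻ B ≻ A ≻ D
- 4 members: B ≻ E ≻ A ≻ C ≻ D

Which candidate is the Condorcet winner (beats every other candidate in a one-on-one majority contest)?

C

C vs A: 30–25
C vs B: 33–22
C vs D: 38–17
C vs E: 33–22
C beats every other candidate.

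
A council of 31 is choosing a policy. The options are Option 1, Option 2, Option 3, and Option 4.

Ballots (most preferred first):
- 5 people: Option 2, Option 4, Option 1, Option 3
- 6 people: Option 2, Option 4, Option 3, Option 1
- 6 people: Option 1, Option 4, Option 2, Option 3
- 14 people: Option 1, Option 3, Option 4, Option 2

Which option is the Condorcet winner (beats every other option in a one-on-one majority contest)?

Option 1 vs Option 2: 20–11
Option 1 vs Option 3: 25–6
Option 1 vs Option 4: 20–11
Option 1 beats every other option.

Option 1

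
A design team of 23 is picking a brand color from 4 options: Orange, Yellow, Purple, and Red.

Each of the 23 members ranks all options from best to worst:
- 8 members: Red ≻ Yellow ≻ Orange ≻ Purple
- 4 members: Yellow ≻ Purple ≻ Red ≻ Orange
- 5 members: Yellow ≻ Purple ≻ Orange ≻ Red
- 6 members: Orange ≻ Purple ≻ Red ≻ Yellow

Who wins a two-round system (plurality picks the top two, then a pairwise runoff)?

Red

Round 1 first-place votes: Orange 6, Yellow 9, Purple 0, Red 8. Yellow and Red advance.
Runoff: Yellow is ranked above Red on 9 ballots, Red above Yellow on 14.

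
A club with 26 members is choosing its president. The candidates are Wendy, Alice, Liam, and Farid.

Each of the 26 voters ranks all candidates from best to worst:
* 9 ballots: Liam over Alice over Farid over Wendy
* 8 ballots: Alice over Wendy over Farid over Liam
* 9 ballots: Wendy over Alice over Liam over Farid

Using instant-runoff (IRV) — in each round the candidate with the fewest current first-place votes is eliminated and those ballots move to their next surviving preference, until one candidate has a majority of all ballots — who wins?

Round 1: Wendy 9, Alice 8, Liam 9, Farid 0. Farid eliminated.
Round 2: Wendy 9, Alice 8, Liam 9. Alice eliminated.
Round 3: Wendy 17, Liam 9. Wendy has a majority (≥14).

Wendy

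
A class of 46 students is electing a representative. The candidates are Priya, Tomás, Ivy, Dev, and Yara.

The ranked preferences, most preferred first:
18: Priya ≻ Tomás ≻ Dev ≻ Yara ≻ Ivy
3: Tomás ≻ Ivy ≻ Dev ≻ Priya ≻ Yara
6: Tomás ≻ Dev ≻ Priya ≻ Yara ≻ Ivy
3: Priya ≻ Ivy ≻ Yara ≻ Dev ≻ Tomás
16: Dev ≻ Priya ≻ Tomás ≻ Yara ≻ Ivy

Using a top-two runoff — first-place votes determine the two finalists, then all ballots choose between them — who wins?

Dev

Round 1 first-place votes: Priya 21, Tomás 9, Ivy 0, Dev 16, Yara 0. Priya and Dev advance.
Runoff: Priya is ranked above Dev on 21 ballots, Dev above Priya on 25.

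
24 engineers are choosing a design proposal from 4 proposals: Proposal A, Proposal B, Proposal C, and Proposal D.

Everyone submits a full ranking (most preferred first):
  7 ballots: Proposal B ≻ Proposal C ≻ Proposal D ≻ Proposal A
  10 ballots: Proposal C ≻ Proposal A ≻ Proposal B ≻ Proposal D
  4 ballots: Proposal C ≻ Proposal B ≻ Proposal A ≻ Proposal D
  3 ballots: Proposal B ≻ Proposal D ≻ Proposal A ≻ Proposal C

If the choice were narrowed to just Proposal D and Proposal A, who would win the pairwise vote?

Proposal D is ranked above Proposal A on 10 ballots; Proposal A above Proposal D on 14.

Proposal A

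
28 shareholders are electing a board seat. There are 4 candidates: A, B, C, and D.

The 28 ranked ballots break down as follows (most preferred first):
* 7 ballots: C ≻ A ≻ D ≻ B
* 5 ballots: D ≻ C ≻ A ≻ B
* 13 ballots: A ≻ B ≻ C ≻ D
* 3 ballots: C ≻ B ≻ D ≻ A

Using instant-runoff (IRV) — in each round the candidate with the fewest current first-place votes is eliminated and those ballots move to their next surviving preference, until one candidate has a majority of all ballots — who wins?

Round 1: A 13, B 0, C 10, D 5. B eliminated.
Round 2: A 13, C 10, D 5. D eliminated.
Round 3: A 13, C 15. C has a majority (≥15).

C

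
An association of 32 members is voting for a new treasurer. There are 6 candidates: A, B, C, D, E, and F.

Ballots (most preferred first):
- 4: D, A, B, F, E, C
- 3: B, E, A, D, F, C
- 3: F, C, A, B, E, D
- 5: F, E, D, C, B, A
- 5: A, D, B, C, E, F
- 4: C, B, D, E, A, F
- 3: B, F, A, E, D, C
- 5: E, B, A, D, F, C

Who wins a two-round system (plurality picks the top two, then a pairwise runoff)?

Round 1 first-place votes: A 5, B 6, C 4, D 4, E 5, F 8. F and B advance.
Runoff: F is ranked above B on 8 ballots, B above F on 24.

B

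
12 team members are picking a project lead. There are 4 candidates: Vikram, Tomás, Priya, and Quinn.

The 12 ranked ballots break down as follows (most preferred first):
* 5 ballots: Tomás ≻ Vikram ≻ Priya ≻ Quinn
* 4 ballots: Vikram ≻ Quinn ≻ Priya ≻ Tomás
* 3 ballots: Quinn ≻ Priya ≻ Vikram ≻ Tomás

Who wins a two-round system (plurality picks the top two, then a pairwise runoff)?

Round 1 first-place votes: Vikram 4, Tomás 5, Priya 0, Quinn 3. Tomás and Vikram advance.
Runoff: Tomás is ranked above Vikram on 5 ballots, Vikram above Tomás on 7.

Vikram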